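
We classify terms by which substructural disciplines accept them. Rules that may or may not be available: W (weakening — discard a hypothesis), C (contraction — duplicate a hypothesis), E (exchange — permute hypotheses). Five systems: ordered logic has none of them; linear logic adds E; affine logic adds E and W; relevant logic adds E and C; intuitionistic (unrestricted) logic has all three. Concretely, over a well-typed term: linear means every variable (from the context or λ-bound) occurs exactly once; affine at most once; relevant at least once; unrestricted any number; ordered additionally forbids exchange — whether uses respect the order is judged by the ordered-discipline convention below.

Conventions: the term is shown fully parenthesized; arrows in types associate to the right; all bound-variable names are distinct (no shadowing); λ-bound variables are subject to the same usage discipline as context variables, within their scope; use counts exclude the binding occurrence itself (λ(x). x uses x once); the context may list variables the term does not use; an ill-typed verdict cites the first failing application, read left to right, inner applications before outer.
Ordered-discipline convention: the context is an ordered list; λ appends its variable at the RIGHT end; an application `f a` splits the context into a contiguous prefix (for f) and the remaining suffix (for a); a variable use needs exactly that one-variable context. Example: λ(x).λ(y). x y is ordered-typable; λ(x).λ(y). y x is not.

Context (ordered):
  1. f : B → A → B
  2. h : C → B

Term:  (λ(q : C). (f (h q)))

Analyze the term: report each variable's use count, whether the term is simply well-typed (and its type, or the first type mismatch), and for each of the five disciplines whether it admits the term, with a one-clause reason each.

variable uses: f: 1×; h: 1×; q (bound): 1×
left-to-right use order: f, h, q
typing: well-typed — term : C → A → B
ordered: ✓ — single-use (f, h, q), ordered derivation ok
linear: ✓ — exactly-once usage across f, h, q
affine: ✓ — f, h, q: no repeats, contraction unneeded
relevant: ✓ — at least one use each (f, h, q)
unrestricted: ✓ — well-typed at C → A → B; no restrictions here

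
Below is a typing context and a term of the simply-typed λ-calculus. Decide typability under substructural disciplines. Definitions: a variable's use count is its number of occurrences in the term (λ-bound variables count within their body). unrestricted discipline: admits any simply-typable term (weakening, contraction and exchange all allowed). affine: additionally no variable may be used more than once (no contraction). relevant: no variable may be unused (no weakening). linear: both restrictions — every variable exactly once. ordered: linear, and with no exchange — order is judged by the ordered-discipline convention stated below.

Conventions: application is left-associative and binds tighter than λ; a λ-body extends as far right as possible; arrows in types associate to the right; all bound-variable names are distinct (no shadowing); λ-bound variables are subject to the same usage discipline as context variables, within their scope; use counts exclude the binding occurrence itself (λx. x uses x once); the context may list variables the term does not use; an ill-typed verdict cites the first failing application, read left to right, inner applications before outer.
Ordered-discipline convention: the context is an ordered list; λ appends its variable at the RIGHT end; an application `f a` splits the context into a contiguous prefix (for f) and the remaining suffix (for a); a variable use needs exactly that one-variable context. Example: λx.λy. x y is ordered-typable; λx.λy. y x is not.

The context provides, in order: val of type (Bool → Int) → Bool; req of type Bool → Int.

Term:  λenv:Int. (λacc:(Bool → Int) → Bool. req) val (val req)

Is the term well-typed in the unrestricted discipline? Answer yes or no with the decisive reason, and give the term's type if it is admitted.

yes — type-checks (Int → Int) and nothing is barred; term : Int → Int
variable uses: val: 2×, req: 2×, env (bound): 0×, acc (bound): 0×
uses in reading order: req, val, val, req
typing: well-typed at Int → Int
per-discipline verdicts: ordered ✗ · linear ✗ · affine ✗ · relevant ✗ · unrestricted ✓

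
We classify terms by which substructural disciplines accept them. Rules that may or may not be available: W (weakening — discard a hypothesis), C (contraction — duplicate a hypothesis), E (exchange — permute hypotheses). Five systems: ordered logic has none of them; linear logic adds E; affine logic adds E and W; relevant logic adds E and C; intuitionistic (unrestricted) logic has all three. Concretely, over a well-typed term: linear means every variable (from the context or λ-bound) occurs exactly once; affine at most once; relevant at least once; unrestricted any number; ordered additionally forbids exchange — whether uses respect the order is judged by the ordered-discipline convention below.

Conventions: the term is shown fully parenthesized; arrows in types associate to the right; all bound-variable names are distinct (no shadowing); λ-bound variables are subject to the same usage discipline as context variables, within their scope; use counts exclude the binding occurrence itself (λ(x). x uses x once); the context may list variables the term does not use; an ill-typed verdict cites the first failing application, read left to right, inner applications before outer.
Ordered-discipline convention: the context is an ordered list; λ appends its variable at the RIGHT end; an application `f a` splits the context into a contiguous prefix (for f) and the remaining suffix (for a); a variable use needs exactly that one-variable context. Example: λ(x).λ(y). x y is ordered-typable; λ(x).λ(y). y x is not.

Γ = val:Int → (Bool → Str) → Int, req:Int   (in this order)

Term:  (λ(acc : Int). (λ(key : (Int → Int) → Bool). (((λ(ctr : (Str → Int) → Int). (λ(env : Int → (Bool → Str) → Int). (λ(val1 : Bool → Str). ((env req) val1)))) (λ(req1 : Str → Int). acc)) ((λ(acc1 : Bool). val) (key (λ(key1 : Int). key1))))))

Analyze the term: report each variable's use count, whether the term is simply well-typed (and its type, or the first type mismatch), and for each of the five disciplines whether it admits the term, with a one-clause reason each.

usage: val=1; req=1; acc (bound)=1; key (bound)=1; ctr (bound)=0; env (bound)=1; val1 (bound)=1; req1 (bound)=0; acc1 (bound)=0; key1 (bound)=1
use order (left to right): env, req, val1, acc, val, key, key1
typing: well-typed — term : Int → ((Int → Int) → Bool) → (Bool → Str) → Int
ordered: ✗ — unused: ctr, req1, acc1 — weakening required
linear: ✗ — unused: ctr, req1, acc1 — weakening required
affine: ✓ — at most one use each (val, req, acc, key, ctr, env, val1, req1, acc1, key1)
relevant: ✗ — unused: ctr, req1, acc1 — weakening required
unrestricted: ✓ — simply typable at Int → ((Int → Int) → Bool) → (Bool → Str) → Int; W, C, E all held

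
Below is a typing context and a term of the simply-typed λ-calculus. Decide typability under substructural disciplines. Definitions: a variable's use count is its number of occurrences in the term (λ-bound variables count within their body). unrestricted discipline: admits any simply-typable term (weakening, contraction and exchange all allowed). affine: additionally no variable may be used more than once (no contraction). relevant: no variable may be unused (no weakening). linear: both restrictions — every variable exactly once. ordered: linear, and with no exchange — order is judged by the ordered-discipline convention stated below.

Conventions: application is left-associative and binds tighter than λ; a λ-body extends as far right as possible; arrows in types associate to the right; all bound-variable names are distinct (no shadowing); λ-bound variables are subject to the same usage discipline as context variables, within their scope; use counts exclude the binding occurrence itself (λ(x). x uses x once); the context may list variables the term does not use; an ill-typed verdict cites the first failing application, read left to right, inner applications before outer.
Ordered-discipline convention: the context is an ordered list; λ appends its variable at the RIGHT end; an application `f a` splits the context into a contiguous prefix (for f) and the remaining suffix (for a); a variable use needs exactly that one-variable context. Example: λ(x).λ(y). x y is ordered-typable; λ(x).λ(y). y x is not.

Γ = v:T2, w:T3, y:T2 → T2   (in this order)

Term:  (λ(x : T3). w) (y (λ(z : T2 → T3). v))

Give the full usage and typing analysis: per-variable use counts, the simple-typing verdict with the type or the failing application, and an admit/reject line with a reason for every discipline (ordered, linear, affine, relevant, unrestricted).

variable uses: v=1, w=1, y=1, x [bound]=0, z [bound]=0
order of uses: w, y, v
typing: ill-typed: argument of type (T2 → T3) → T2 where T2 is required
ordered ✗ (the type mismatch rejects it)
linear ✗ (not simply typable)
affine ✗ (fails simple typing)
relevant ✗ (a type mismatch blocks all five)
unrestricted ✗ (the type mismatch rejects it)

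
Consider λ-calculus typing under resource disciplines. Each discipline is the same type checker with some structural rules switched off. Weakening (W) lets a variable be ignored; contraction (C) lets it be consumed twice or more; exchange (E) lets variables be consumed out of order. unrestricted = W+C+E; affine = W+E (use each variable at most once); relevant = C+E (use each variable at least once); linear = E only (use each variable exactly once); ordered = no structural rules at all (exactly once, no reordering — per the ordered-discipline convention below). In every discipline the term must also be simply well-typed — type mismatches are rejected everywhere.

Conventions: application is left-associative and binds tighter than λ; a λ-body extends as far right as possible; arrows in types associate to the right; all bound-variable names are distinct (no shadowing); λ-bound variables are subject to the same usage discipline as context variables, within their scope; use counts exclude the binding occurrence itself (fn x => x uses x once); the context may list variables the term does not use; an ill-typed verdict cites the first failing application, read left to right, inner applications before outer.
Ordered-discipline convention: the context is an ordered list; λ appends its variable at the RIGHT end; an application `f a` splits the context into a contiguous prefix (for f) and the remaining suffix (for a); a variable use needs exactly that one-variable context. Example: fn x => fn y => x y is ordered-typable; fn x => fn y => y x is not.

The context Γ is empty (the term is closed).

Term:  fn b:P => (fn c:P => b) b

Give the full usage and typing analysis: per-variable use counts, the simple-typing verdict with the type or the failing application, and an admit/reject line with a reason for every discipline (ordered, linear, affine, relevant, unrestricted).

counts: b [bound]: 2×, c [bound]: 0×
uses in reading order: b, b
typing: well-typed — term : P -> P
ordered: ✗ — needs contraction — b ×2; c left unused
linear: ✗ — needs contraction — b ×2; c left unused
affine: ✗ — needs contraction — b ×2
relevant: ✗ — c left unused
unrestricted: ✓ — simply typable at P -> P; W, C, E all held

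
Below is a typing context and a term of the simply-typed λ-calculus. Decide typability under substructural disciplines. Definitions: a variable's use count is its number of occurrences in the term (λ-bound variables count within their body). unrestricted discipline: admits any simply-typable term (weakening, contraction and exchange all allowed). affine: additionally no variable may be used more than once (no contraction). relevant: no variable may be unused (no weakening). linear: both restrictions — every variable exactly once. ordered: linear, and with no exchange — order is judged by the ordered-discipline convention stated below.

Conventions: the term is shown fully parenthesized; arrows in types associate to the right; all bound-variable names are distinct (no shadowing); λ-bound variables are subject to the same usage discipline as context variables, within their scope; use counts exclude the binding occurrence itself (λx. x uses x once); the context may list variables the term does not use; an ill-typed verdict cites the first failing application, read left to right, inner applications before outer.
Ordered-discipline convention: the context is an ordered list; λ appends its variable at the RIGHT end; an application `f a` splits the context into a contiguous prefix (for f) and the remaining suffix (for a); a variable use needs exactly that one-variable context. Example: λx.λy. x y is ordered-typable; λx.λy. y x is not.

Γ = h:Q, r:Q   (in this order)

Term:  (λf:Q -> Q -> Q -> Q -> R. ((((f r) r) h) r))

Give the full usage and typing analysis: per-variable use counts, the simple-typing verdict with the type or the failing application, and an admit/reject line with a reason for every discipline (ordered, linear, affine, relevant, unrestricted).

counts: h: 1×, r: 3×, f (λ-bound): 1×
left-to-right use order: f, r, r, h, r
typing: well-typed at (Q -> Q -> Q -> Q -> R) -> R
ordered: ✗, needs contraction — r ×3
linear: ✗, needs contraction — r ×3
affine: ✗, needs contraction — r ×3
relevant: ✓, none of h, r, f goes unused
unrestricted: ✓, typability at (Q -> Q -> Q -> Q -> R) -> R is all that's needed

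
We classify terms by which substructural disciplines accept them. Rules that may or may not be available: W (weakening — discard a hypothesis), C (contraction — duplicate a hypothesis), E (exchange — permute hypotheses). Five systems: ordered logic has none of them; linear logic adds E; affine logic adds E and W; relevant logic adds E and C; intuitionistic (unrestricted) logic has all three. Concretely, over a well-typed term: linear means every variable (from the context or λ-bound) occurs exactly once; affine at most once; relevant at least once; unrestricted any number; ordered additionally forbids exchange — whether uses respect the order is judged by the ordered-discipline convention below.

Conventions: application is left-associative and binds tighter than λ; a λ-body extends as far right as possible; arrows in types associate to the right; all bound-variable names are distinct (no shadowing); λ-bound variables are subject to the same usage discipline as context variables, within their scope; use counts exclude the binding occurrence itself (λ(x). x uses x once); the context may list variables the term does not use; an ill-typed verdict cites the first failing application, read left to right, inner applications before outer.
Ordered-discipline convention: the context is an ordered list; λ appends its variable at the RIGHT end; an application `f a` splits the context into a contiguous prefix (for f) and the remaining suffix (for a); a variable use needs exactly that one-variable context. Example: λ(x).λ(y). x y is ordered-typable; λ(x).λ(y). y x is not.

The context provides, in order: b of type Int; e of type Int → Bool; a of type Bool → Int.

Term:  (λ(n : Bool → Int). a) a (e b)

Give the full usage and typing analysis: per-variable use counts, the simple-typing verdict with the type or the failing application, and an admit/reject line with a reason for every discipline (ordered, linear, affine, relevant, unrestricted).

variable uses: b: 1, e: 1, a: 2, n [bound]: 0
order of uses: a, a, e, b
typing: well-typed — term : Int
ordered: ✗ — uses contraction: a ×2; unused: n — weakening required
linear: ✗ — uses contraction: a ×2; unused: n — weakening required
affine: ✗ — uses contraction: a ×2
relevant: ✗ — unused: n — weakening required
unrestricted: ✓ — typability at Int is all that's needed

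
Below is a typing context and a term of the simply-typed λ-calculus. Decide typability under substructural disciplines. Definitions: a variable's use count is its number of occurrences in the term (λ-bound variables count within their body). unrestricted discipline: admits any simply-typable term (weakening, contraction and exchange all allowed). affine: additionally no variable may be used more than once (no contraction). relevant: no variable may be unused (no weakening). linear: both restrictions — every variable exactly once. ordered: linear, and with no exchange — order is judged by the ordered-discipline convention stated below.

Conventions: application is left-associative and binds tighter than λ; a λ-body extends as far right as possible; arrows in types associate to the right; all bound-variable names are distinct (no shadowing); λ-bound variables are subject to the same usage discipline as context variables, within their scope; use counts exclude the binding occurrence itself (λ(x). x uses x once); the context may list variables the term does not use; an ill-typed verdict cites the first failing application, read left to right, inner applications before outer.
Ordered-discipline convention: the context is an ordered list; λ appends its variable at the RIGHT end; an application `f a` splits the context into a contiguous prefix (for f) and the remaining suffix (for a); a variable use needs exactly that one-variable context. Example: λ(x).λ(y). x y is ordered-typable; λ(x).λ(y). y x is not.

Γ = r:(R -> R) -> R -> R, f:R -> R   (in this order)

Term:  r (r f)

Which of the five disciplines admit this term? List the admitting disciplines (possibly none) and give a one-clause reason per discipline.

admitted in: relevant, unrestricted
use counts: r ×2, f ×1
uses in reading order: r, r, f
typing: ✓ — R -> R
ordered: ✗ — repeated use of r ×2
linear: ✗ — repeated use of r ×2
affine: ✗ — repeated use of r ×2
relevant: ✓ — r, f: all used, weakening unneeded
unrestricted: ✓ — well-typed at R -> R; no restrictions here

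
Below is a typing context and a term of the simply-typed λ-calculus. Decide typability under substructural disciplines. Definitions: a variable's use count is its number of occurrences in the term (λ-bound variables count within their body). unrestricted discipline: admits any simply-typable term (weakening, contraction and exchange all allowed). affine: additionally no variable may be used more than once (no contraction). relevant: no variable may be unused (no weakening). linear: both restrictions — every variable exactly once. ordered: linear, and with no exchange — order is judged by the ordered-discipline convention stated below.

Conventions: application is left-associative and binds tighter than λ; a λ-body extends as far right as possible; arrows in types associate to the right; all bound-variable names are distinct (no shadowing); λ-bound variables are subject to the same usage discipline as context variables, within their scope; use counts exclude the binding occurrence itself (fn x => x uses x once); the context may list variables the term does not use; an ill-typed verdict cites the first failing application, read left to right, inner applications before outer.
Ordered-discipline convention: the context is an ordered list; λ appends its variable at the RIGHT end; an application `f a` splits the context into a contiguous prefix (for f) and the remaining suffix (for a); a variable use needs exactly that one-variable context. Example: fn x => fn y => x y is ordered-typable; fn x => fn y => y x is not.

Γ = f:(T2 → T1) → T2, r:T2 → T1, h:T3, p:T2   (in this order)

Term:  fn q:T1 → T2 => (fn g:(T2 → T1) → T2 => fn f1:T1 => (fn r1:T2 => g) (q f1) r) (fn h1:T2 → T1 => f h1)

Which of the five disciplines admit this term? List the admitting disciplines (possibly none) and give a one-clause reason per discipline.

accepted by: affine, unrestricted
variable uses: f ×1, r ×1, h ×0, p ×0, q [bound] ×1, g [bound] ×1, f1 [bound] ×1, r1 [bound] ×0, h1 [bound] ×1
use order (left to right): g, q, f1, r, f, h1
typing: the term checks, with type (T1 → T2) → T1 → T2
ordered ✗ (h, p, r1 never used (weakening))
linear ✗ (h, p, r1 never used (weakening))
affine ✓ (none of f, r, h, p, q, g, f1, r1, h1 used more than once)
relevant ✗ (h, p, r1 never used (weakening))
unrestricted ✓ (type-checks ((T1 → T2) → T1 → T2) and nothing is barred)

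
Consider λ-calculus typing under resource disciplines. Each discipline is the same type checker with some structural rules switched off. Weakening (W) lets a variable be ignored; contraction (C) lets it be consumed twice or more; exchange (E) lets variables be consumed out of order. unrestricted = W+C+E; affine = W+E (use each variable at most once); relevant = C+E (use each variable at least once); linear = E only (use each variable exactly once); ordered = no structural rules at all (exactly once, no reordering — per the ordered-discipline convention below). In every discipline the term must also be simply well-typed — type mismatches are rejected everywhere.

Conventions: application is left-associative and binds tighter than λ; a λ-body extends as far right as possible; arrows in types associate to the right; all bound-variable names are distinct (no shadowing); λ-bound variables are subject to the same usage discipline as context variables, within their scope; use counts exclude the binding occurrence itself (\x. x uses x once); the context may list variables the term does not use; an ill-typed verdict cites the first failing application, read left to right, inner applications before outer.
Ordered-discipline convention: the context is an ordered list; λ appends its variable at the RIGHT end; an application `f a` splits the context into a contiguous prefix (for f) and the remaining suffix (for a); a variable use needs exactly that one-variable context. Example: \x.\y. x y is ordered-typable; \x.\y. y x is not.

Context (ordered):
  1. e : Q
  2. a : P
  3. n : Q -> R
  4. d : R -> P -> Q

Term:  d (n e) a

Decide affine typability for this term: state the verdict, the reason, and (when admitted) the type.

yes — at most one use each (e, a, n, d); term : Q
variable uses: e: 1×; a: 1×; n: 1×; d: 1×
uses in reading order: d, n, e, a
typing: ✓ — Q
across the five disciplines: ordered ✗ · linear ✓ · affine ✓ · relevant ✓ · unrestricted ✓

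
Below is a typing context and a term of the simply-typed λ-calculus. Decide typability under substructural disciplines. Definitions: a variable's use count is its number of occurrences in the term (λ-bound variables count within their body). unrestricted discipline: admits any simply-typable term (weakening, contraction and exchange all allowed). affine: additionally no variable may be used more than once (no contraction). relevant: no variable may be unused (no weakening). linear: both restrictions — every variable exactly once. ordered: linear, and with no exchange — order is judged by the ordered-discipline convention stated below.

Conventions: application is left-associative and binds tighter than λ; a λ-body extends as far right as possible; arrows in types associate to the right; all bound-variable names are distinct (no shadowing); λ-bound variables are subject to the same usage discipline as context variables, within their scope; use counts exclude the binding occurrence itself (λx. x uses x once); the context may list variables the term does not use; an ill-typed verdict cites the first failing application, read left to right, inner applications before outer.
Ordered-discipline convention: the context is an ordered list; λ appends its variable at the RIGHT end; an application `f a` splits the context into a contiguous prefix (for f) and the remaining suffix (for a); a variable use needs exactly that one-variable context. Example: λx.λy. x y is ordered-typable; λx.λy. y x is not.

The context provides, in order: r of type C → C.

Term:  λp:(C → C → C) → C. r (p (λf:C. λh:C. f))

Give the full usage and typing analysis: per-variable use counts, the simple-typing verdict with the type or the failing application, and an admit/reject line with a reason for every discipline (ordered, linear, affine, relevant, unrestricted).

variable uses: r: 1×, p (λ-bound): 1×, f (λ-bound): 1×, h (λ-bound): 0×
use order (left to right): r, p, f
typing: the term checks, with type ((C → C → C) → C) → C
ordered: ✗ — h never used (weakening)
linear: ✗ — h never used (weakening)
affine: ✓ — no duplicate uses among r, p, f, h
relevant: ✗ — h never used (weakening)
unrestricted: ✓ — well-typed at ((C → C → C) → C) → C; no restrictions here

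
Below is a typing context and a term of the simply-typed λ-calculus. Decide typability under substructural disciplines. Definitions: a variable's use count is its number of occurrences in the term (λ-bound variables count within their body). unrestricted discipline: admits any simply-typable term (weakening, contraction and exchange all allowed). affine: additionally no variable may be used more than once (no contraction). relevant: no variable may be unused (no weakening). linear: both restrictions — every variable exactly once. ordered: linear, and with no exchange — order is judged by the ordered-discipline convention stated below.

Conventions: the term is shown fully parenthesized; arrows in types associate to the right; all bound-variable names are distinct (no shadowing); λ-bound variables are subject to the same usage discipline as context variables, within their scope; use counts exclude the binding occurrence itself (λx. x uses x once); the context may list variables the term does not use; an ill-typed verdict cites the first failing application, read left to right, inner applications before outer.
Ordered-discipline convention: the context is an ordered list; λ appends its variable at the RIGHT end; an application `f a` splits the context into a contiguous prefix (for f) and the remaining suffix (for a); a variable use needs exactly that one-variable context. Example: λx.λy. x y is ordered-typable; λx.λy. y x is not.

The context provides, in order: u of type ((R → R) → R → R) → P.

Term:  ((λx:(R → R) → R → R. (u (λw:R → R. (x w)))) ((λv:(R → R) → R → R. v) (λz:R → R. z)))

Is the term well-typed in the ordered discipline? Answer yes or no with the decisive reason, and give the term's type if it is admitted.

yes — one use each (u, x, w, v, z); ordered split holds; term : P
counts: u=1; x (λ-bound)=1; w (λ-bound)=1; v (λ-bound)=1; z (λ-bound)=1
uses in reading order: u, x, w, v, z
typing: ✓ — P
across the five disciplines: ordered ✓, linear ✓, affine ✓, relevant ✓, unrestricted ✓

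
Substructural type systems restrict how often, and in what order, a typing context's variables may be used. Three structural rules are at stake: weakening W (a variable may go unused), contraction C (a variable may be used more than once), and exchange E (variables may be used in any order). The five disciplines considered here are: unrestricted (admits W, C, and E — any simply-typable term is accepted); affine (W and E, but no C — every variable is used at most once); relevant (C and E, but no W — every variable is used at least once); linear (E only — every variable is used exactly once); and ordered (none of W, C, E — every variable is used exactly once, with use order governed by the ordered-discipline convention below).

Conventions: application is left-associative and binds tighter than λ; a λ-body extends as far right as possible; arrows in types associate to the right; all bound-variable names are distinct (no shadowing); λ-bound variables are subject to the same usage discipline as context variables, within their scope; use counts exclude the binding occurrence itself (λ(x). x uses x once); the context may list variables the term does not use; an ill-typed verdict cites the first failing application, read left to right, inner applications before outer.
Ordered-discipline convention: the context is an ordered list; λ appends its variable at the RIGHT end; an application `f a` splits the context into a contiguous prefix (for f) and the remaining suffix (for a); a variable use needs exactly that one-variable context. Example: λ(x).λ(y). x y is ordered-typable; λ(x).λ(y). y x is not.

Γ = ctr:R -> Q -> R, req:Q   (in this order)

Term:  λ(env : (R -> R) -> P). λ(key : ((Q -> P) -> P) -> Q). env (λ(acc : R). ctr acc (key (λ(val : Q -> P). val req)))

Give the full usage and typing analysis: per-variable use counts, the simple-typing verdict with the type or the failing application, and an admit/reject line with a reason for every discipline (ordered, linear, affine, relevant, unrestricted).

variable uses: ctr: 1×; req: 1×; env (λ-bound): 1×; key (λ-bound): 1×; acc (λ-bound): 1×; val (λ-bound): 1×
order of uses: env, ctr, acc, key, val, req
typing: the term checks, with type ((R -> R) -> P) -> (((Q -> P) -> P) -> Q) -> P
ordered: ✗ — no ordered split (uses run env, ctr, acc, key, val, req)
linear: ✓ — single use per variable (ctr, req, env, key, acc, val)
affine: ✓ — at most one use each (ctr, req, env, key, acc, val)
relevant: ✓ — ctr, req, env, key, acc, val: all used, weakening unneeded
unrestricted: ✓ — type-checks (((R -> R) -> P) -> (((Q -> P) -> P) -> Q) -> P) and nothing is barred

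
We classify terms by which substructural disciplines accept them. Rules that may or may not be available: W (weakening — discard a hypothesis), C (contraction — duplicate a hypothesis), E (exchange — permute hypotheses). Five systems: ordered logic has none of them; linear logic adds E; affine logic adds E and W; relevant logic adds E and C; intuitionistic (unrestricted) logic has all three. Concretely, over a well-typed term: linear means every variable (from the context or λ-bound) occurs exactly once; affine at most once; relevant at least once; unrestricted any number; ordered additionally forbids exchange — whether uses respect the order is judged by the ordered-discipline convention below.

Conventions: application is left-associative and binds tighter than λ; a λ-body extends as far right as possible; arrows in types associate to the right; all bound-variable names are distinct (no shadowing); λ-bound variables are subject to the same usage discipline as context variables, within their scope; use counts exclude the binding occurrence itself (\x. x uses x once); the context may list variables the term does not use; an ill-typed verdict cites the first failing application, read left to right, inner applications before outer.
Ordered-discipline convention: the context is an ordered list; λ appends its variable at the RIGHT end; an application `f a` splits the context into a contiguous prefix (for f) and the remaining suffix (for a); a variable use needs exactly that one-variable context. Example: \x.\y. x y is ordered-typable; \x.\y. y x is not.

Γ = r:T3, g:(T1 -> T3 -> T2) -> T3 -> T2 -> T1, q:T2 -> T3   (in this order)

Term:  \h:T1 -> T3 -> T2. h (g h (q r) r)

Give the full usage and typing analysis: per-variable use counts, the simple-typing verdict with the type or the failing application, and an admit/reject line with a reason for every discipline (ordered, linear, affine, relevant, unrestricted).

counts: r: 2×; g: 1×; q: 1×; h (bound): 2×
uses in reading order: h, g, h, q, r, r
typing: ill-typed: an argument T3 mismatches the expected T2
ordered: ✗ — the type mismatch rejects it
linear: ✗ — not simply typable
affine: ✗ — fails simple typing
relevant: ✗ — a type mismatch blocks all five
unrestricted: ✗ — the type mismatch rejects it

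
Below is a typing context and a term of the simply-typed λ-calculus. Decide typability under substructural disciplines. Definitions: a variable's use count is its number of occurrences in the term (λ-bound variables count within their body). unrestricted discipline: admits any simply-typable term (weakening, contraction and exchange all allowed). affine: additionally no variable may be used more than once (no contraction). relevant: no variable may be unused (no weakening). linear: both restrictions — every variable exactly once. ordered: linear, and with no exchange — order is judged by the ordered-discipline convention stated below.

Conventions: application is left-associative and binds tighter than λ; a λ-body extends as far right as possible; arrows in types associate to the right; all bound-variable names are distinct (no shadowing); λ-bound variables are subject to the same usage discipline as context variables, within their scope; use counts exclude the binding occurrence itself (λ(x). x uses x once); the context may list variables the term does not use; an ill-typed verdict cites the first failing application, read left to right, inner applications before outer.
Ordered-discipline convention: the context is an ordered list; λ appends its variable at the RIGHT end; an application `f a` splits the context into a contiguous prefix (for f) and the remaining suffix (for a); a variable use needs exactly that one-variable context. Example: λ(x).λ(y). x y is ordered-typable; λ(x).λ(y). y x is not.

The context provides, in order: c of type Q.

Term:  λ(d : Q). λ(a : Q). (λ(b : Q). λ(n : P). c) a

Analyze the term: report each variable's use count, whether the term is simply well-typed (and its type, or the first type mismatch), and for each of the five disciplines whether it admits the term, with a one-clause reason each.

usage: c ×1; d (λ-bound) ×0; a (λ-bound) ×1; b (λ-bound) ×0; n (λ-bound) ×0
order of uses: c, a
typing: well-typed — term : Q -> Q -> P -> Q
ordered: ✗, needs weakening: d, b, n unused
linear: ✗, needs weakening: d, b, n unused
affine: ✓, no duplicate uses among c, d, a, b, n
relevant: ✗, needs weakening: d, b, n unused
unrestricted: ✓, typability at Q -> Q -> P -> Q is all that's needed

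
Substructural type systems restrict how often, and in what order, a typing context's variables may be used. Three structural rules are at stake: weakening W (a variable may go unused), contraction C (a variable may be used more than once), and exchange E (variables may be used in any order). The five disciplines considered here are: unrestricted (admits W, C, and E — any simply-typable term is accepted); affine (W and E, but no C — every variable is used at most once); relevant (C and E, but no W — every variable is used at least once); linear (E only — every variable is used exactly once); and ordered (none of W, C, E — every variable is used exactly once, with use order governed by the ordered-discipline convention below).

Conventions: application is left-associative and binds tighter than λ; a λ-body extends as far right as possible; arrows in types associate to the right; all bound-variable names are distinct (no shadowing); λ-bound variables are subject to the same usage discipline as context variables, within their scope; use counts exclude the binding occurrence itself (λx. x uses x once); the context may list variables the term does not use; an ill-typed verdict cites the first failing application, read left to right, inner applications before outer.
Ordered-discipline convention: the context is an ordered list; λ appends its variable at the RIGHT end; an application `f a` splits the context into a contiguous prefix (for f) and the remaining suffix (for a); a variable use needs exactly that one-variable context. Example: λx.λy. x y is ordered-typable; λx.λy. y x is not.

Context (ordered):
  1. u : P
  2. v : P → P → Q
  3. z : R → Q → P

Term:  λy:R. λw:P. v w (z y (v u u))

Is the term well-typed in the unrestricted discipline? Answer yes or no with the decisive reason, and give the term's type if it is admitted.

yes — type-checks (R → P → Q) and nothing is barred; term : R → P → Q
usage: u=2, v=2, z=1, y [bound]=1, w [bound]=1
order of uses: v, w, z, y, v, u, u
typing: the term checks, with type R → P → Q
across the five disciplines: ordered ✗, linear ✗, affine ✗, relevant ✓, unrestricted ✓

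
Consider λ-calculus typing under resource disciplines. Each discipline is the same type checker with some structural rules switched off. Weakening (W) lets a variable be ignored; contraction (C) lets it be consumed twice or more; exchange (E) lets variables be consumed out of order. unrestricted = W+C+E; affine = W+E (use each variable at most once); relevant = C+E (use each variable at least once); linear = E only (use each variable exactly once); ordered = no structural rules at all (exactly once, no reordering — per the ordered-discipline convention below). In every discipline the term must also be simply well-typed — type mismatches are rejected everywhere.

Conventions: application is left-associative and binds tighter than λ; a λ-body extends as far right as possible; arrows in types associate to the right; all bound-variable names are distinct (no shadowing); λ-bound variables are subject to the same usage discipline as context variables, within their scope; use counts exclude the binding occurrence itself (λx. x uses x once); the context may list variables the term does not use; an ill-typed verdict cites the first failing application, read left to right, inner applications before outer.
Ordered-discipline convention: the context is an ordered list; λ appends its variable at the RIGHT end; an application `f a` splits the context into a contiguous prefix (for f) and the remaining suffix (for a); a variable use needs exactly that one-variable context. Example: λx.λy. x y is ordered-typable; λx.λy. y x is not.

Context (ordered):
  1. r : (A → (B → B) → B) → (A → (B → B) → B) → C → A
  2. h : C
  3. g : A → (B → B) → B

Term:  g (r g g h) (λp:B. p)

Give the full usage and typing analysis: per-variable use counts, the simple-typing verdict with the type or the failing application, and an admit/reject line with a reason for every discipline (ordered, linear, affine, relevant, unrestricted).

counts: r=1; h=1; g=3; p [bound]=1
use order (left to right): g, r, g, g, h, p
typing: the term checks, with type B
ordered ✗ (g ×3 used more than once (contraction))
linear ✗ (g ×3 used more than once (contraction))
affine ✗ (g ×3 used more than once (contraction))
relevant ✓ (at least one use each (r, h, g, p))
unrestricted ✓ (typability at B is all that's needed)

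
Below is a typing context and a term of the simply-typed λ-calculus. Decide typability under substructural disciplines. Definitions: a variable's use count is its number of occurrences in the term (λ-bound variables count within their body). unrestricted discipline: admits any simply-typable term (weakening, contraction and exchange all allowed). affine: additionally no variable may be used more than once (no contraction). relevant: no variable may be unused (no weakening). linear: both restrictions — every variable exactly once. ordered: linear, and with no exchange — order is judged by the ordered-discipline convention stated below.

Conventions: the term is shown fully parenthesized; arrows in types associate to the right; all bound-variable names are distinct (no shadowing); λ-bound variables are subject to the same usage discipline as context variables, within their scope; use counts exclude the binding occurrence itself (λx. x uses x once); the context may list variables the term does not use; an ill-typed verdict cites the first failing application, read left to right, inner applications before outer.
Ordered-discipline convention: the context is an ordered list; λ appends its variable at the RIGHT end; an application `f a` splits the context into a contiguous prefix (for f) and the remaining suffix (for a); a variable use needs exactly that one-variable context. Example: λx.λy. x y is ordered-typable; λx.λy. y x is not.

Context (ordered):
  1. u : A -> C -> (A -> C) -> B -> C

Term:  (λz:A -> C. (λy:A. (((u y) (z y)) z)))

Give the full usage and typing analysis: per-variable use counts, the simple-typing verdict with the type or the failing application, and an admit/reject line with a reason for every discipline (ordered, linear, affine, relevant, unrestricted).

use counts: u: 1; z (λ-bound): 2; y (λ-bound): 2
order of uses: u, y, z, y, z
typing: well-typed — term : (A -> C) -> A -> B -> C
ordered: ✗ — repeated use of z ×2, y ×2
linear: ✗ — repeated use of z ×2, y ×2
affine: ✗ — repeated use of z ×2, y ×2
relevant: ✓ — at least one use each (u, z, y)
unrestricted: ✓ — well-typed at (A -> C) -> A -> B -> C; no restrictions here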